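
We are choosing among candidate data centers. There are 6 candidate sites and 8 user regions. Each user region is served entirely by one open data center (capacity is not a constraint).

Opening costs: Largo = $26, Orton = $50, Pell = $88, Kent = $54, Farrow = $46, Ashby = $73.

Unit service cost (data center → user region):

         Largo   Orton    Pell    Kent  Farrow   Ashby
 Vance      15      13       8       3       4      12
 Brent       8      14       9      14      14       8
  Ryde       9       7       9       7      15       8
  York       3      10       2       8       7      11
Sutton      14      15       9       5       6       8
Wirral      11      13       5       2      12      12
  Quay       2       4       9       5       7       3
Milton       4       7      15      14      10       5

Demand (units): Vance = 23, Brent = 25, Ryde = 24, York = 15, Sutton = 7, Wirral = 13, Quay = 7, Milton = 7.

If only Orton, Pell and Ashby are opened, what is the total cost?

Each user region is assigned to its cheapest site among the open ones.
{Orton, Pell, Ashby}: Vance→Pell 8·23=184, Brent→Ashby 8·25=200, Ryde→Orton 7·24=168, York→Pell 2·15=30, Sutton→Ashby 8·7=56, Wirral→Pell 5·13=65, Quay→Ashby 3·7=21, Milton→Ashby 5·7=35. Service 759; fixed 211; total 970.

Total cost: 970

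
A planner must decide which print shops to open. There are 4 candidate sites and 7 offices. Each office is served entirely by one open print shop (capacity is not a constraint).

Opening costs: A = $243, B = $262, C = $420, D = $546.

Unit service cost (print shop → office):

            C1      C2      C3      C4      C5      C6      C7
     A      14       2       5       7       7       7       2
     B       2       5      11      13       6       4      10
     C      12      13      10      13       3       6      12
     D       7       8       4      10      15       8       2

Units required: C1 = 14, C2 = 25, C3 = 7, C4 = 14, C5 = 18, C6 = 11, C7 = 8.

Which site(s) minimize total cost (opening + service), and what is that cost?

Open A only; minimum total cost 841.

For any fixed open set, each office goes to its cheapest open site; total = fixed + service.
{A}: C1→A 14·14=196, C2→A 2·25=50, C3→A 5·7=35, C4→A 7·14=98, C5→A 7·18=126, C6→A 7·11=77, C7→A 2·8=16. Service 598; fixed 243; total 841.
{A, B}: service 379 + fixed 505 = 884
{B}: C1→B 2·14=28, C2→B 5·25=125, C3→B 11·7=77, C4→B 13·14=182, C5→B 6·18=108, C6→B 4·11=44, C7→B 10·8=80. Service 644; fixed 262; total 906.
{A, B, C, D}: service 318 + fixed 1471 = 1789
No other subset beats 841.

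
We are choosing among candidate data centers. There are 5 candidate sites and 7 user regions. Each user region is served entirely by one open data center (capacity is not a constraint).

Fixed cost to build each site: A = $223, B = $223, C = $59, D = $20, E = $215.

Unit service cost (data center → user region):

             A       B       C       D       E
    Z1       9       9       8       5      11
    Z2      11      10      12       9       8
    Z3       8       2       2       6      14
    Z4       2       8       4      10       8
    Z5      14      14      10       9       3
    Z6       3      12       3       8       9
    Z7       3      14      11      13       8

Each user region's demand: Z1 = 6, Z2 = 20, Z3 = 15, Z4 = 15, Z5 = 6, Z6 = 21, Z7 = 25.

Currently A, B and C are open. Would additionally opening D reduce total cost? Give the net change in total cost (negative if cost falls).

Yes — net change −24 (cost falls by 24).

Current service cost with {A, B, C}: 506.
Adding D: each user region re-picks its cheapest; new service cost 462, saving 44.
Extra fixed cost: 20. Net change = 20 − 44 = -24.
(Totals: 1011 → 987.)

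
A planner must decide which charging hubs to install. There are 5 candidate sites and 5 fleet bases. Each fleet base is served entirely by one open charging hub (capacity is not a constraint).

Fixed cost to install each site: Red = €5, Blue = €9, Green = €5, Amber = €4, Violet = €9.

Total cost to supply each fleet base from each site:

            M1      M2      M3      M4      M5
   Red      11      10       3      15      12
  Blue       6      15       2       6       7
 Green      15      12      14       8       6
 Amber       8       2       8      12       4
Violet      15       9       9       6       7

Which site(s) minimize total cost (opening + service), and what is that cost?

Open Blue and Amber; minimum total cost 33.

For any fixed open set, each fleet base goes to its cheapest open site; total = fixed + service.
{Blue, Amber}: M1→Blue 6, M2→Amber 2, M3→Blue 2, M4→Blue 6, M5→Amber 4. Service 20; fixed 13; total 33.
{Red, Blue, Amber}: M1→Blue 6, M2→Amber 2, M3→Blue 2, M4→Blue 6, M5→Amber 4. Service 20; fixed 18; total 38.
{Red, Amber}: service 29 + fixed 9 = 38
{Red, Blue, Green, Amber, Violet}: service 20 + fixed 32 = 52
No other subset beats 33.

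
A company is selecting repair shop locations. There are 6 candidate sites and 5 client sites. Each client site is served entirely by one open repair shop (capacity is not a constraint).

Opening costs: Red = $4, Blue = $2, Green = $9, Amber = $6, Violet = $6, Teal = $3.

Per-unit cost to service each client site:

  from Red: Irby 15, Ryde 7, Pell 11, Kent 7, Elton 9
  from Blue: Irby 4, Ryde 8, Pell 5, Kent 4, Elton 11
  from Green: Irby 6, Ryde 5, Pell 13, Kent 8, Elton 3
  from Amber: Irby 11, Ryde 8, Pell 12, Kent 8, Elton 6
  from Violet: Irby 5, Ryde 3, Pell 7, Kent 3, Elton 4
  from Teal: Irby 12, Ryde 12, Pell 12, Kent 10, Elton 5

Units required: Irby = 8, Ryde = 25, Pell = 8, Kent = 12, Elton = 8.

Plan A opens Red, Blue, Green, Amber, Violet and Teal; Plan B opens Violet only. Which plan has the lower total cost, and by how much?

Plan A is cheaper by 8.

Plan A: {Red, Blue, Green, Amber, Violet, Teal}: Irby→Blue 4·8=32, Ryde→Violet 3·25=75, Pell→Blue 5·8=40, Kent→Violet 3·12=36, Elton→Green 3·8=24. Service 207; fixed 30; total 237.
Plan B: {Violet}: Irby→Violet 5·8=40, Ryde→Violet 3·25=75, Pell→Violet 7·8=56, Kent→Violet 3·12=36, Elton→Violet 4·8=32. Service 239; fixed 6; total 245.
Difference: |237 − 245| = 8.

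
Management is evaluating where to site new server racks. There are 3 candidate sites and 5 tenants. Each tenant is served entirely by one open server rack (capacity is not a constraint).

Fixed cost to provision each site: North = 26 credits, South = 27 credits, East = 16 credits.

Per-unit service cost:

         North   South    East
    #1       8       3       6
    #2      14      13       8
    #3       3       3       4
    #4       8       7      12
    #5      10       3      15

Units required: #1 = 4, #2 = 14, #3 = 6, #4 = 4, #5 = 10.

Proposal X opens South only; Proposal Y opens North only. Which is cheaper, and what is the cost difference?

Proposal X is cheaper by 107.

Proposal X: {South}: #1→South 3·4=12, #2→South 13·14=182, #3→South 3·6=18, #4→South 7·4=28, #5→South 3·10=30. Service 270; fixed 27; total 297.
Proposal Y: {North}: #1→North 8·4=32, #2→North 14·14=196, #3→North 3·6=18, #4→North 8·4=32, #5→North 10·10=100. Service 378; fixed 26; total 404.
Difference: |297 − 404| = 107.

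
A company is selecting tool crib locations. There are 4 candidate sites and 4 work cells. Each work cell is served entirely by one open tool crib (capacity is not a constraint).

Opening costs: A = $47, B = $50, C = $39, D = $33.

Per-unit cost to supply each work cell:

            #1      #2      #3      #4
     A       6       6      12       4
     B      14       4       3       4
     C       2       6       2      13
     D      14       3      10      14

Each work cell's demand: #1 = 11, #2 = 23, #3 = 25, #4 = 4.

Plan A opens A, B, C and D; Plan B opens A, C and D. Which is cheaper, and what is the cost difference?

Plan A: {A, B, C, D}: #1→C 2·11=22, #2→D 3·23=69, #3→C 2·25=50, #4→A 4·4=16. Service 157; fixed 169; total 326.
Plan B: {A, C, D}: #1→C 2·11=22, #2→D 3·23=69, #3→C 2·25=50, #4→A 4·4=16. Service 157; fixed 119; total 276.
Difference: |326 − 276| = 50.

Plan B is cheaper by 50.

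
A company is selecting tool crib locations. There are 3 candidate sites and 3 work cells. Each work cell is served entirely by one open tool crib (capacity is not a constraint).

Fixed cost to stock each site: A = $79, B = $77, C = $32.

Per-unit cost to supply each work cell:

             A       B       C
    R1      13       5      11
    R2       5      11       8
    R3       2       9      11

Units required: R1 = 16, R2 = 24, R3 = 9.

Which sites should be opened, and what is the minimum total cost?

Open A and B; minimum total cost 374.

For any fixed open set, each work cell goes to its cheapest open site; total = fixed + service.
{A, B}: R1→B 5·16=80, R2→A 5·24=120, R3→A 2·9=18. Service 218; fixed 156; total 374.
{A, B, C}: service 218 + fixed 188 = 406
{A}: service 346 + fixed 79 = 425
{C}: R1→C 11·16=176, R2→C 8·24=192, R3→C 11·9=99. Service 467; fixed 32; total 499.
No other subset beats 374.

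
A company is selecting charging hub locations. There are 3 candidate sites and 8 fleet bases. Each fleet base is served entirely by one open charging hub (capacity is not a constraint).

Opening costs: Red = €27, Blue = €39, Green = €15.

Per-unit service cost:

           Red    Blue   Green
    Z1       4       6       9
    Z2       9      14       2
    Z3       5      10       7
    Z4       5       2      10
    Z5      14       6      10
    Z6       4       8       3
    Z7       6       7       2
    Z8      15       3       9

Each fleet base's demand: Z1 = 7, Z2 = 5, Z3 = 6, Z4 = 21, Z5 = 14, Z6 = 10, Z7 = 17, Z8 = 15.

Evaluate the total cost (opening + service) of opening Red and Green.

Each fleet base is assigned to its cheapest site among the open ones.
{Red, Green}: Z1→Red 4·7=28, Z2→Green 2·5=10, Z3→Red 5·6=30, Z4→Red 5·21=105, Z5→Green 10·14=140, Z6→Green 3·10=30, Z7→Green 2·17=34, Z8→Green 9·15=135. Service 512; fixed 42; total 554.

Total cost: 554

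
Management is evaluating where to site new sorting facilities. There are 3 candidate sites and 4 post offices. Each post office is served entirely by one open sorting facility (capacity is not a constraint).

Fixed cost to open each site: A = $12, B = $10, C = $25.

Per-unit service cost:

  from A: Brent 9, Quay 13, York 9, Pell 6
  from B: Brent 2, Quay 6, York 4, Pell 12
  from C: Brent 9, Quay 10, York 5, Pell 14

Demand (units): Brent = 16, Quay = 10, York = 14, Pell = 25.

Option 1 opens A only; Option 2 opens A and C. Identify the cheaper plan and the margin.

Option 1: {A}: Brent→A 9·16=144, Quay→A 13·10=130, York→A 9·14=126, Pell→A 6·25=150. Service 550; fixed 12; total 562.
Option 2: {A, C}: Brent→A 9·16=144, Quay→C 10·10=100, York→C 5·14=70, Pell→A 6·25=150. Service 464; fixed 37; total 501.
Difference: |562 − 501| = 61.

Option 2 is cheaper by 61.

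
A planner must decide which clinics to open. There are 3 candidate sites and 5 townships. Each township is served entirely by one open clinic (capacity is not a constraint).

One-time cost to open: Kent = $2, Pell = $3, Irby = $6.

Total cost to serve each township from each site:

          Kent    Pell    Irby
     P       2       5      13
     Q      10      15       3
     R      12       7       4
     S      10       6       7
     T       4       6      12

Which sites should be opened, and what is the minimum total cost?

For any fixed open set, each township goes to its cheapest open site; total = fixed + service.
{Kent, Irby}: P→Kent 2, Q→Irby 3, R→Irby 4, S→Irby 7, T→Kent 4. Service 20; fixed 8; total 28.
{Kent, Pell, Irby}: P→Kent 2, Q→Irby 3, R→Irby 4, S→Pell 6, T→Kent 4. Service 19; fixed 11; total 30.
{Pell, Irby}: service 24 + fixed 9 = 33
{Kent}: service 38 + fixed 2 = 40
No other subset beats 28.

Open Kent and Irby; minimum total cost 28.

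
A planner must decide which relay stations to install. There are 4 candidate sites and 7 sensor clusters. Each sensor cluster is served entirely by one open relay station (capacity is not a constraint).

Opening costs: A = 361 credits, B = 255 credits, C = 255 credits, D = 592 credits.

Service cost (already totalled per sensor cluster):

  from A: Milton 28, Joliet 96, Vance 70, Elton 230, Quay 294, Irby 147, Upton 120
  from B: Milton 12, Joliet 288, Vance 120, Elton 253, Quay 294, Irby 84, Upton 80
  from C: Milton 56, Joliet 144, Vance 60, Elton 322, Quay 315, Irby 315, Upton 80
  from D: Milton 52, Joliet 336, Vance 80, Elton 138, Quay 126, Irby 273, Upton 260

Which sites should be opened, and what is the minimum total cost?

For any fixed open set, each sensor cluster goes to its cheapest open site; total = fixed + service.
{A}: Milton→A 28, Joliet→A 96, Vance→A 70, Elton→A 230, Quay→A 294, Irby→A 147, Upton→A 120. Service 985; fixed 361; total 1346.
{B}: service 1131 + fixed 255 = 1386
{B, C}: service 927 + fixed 510 = 1437
{A, B, C, D}: Milton→B 12, Joliet→A 96, Vance→C 60, Elton→D 138, Quay→D 126, Irby→B 84, Upton→B 80. Service 596; fixed 1463; total 2059.
(All 15 nonempty subsets were checked; A only is lowest.)

Open A only; minimum total cost 1346.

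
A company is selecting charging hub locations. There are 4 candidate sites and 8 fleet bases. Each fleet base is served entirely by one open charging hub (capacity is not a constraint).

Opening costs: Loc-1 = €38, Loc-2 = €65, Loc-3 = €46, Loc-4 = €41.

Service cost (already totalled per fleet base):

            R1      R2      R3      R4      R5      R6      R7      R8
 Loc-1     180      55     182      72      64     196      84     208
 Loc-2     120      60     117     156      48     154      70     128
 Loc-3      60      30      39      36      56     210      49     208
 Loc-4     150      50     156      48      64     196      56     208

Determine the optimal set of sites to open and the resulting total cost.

Open Loc-2 and Loc-3; minimum total cost 655.

For any fixed open set, each fleet base goes to its cheapest open site; total = fixed + service.
{Loc-2, Loc-3}: R1→Loc-3 60, R2→Loc-3 30, R3→Loc-3 39, R4→Loc-3 36, R5→Loc-2 48, R6→Loc-2 154, R7→Loc-3 49, R8→Loc-2 128. Service 544; fixed 111; total 655.
{Loc-1, Loc-2, Loc-3}: service 544 + fixed 149 = 693
{Loc-2, Loc-3, Loc-4}: service 544 + fixed 152 = 696
{Loc-1, Loc-2, Loc-3, Loc-4}: service 544 + fixed 190 = 734
No other subset beats 655.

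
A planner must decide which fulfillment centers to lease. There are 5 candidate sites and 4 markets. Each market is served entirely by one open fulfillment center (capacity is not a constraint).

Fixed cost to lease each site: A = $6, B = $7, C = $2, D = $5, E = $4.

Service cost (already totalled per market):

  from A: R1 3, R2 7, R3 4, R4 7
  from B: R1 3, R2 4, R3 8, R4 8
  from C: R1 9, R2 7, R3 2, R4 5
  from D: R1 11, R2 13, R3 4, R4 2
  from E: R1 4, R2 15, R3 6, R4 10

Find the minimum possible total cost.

Minimum total cost: 23

For any fixed open set, each market goes to its cheapest open site; total = fixed + service.
{B, C}: R1→B 3, R2→B 4, R3→C 2, R4→C 5. Service 14; fixed 9; total 23.
{C, E}: service 18 + fixed 6 = 24
{A, C}: service 17 + fixed 8 = 25
{A, B, C, D, E}: service 11 + fixed 24 = 35
No other subset beats 23.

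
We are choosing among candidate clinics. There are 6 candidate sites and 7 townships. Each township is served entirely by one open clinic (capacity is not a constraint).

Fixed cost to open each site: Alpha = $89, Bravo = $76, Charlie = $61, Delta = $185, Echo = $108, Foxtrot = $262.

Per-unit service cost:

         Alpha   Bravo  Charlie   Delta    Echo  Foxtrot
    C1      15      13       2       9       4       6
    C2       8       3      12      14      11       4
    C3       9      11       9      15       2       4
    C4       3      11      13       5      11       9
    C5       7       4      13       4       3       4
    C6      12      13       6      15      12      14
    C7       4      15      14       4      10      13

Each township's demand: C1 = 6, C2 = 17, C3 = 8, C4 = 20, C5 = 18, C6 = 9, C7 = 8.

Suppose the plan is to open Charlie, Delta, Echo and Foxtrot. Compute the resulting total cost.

Each township is assigned to its cheapest site among the open ones.
{Charlie, Delta, Echo, Foxtrot}: C1→Charlie 2·6=12, C2→Foxtrot 4·17=68, C3→Echo 2·8=16, C4→Delta 5·20=100, C5→Echo 3·18=54, C6→Charlie 6·9=54, C7→Delta 4·8=32. Service 336; fixed 616; total 952.

Total cost: 952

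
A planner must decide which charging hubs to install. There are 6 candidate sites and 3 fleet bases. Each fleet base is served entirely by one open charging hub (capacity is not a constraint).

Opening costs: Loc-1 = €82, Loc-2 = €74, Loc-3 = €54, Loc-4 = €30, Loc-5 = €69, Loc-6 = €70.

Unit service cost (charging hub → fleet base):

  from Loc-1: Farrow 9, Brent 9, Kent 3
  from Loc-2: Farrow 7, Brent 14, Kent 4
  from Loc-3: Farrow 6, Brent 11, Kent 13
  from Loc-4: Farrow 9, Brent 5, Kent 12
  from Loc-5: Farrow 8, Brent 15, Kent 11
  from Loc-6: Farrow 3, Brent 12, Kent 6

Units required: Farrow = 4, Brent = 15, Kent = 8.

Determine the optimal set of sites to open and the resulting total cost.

For any fixed open set, each fleet base goes to its cheapest open site; total = fixed + service.
{Loc-4, Loc-6}: Farrow→Loc-6 3·4=12, Brent→Loc-4 5·15=75, Kent→Loc-6 6·8=48. Service 135; fixed 100; total 235.
{Loc-4}: service 207 + fixed 30 = 237
{Loc-2, Loc-4}: service 135 + fixed 104 = 239
{Loc-1, Loc-2, Loc-3, Loc-4, Loc-5, Loc-6}: Farrow→Loc-6 3·4=12, Brent→Loc-4 5·15=75, Kent→Loc-1 3·8=24. Service 111; fixed 379; total 490.
No other subset beats 235.

Open Loc-4 and Loc-6; minimum total cost 235.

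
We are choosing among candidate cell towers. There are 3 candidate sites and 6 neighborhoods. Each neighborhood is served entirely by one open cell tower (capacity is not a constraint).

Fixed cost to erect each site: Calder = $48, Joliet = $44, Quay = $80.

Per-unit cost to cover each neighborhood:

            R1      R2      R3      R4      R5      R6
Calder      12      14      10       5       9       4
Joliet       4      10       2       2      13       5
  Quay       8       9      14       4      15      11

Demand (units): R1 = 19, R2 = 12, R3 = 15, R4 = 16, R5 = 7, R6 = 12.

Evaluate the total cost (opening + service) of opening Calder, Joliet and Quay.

Each neighborhood is assigned to its cheapest site among the open ones.
{Calder, Joliet, Quay}: R1→Joliet 4·19=76, R2→Quay 9·12=108, R3→Joliet 2·15=30, R4→Joliet 2·16=32, R5→Calder 9·7=63, R6→Calder 4·12=48. Service 357; fixed 172; total 529.

Total cost: 529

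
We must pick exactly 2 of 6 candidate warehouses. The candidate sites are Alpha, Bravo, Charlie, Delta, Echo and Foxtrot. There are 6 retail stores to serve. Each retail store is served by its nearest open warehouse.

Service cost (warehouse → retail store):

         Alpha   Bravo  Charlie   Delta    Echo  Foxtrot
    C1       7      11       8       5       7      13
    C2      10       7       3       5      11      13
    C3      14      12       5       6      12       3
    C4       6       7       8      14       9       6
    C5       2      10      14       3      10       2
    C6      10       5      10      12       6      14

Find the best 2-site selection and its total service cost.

Choose Bravo and Delta; total service cost 31.

With exactly 2 open, each retail store uses its cheapest among the chosen.
{Bravo, Delta}: C1→Delta 5, C2→Delta 5, C3→Delta 6, C4→Bravo 7, C5→Delta 3, C6→Bravo 5. Service cost 31.
{Charlie, Foxtrot}: service cost 32
{Alpha, Charlie}: service cost 33
Among all 15 size-2 choices, {Bravo, Delta} is lowest.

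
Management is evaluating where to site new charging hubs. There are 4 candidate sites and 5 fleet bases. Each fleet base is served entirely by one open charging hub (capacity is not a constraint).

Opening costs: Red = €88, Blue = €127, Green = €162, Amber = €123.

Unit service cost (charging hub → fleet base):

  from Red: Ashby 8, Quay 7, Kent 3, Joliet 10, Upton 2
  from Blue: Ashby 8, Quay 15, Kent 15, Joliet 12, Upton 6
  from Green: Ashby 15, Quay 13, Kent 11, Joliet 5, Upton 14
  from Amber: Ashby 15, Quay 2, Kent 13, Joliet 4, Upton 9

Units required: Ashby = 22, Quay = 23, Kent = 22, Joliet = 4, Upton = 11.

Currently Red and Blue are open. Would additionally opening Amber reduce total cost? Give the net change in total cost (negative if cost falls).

Yes — net change −16 (cost falls by 16).

Current service cost with {Red, Blue}: 465.
Adding Amber: each fleet base re-picks its cheapest; new service cost 326, saving 139.
Extra fixed cost: 123. Net change = 123 − 139 = -16.
(Totals: 680 → 664.)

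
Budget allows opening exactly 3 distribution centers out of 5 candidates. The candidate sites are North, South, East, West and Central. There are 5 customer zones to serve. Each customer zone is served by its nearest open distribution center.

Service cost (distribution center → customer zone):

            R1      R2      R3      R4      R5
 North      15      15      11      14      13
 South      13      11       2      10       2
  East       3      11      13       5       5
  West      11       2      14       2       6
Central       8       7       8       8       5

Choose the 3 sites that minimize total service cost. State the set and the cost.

Choose South, East and West; total service cost 11.

With exactly 3 open, each customer zone uses its cheapest among the chosen.
{South, East, West}: R1→East 3, R2→West 2, R3→South 2, R4→West 2, R5→South 2. Service cost 11.
{South, West, Central}: service cost 16
{North, South, West}: service cost 19
Among all 10 size-3 choices, {South, East, West} is lowest.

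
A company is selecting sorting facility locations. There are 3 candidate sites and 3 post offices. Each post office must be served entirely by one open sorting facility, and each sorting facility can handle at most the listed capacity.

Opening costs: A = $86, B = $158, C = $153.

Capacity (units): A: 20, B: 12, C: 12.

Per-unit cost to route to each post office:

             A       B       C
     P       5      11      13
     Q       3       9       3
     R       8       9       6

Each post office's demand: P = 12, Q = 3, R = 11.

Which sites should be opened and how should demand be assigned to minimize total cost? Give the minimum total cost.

Minimum total cost: 374

Open {A, C}: P→A 5·12=60, Q→A 3·3=9, R→C 6·11=66.
Loads: A carries 15/20, C carries 11/12. Service 135; fixed 239; total 374.
Next best feasible plan costs 412.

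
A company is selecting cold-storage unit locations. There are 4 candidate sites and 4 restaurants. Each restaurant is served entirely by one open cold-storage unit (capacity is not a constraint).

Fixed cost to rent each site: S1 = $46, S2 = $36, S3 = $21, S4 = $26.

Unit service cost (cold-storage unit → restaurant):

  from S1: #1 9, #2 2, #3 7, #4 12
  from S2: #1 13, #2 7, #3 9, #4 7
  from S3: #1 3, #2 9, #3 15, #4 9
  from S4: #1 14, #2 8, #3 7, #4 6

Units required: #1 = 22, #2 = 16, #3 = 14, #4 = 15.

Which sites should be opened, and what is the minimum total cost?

For any fixed open set, each restaurant goes to its cheapest open site; total = fixed + service.
{S1, S3, S4}: #1→S3 3·22=66, #2→S1 2·16=32, #3→S1 7·14=98, #4→S4 6·15=90. Service 286; fixed 93; total 379.
{S1, S3}: service 331 + fixed 67 = 398
{S1, S2, S3}: service 301 + fixed 103 = 404
{S1, S2, S3, S4}: #1→S3 3·22=66, #2→S1 2·16=32, #3→S1 7·14=98, #4→S4 6·15=90. Service 286; fixed 129; total 415.
(All 15 nonempty subsets were checked; S1, S3 and S4 is lowest.)

Open S1, S3 and S4; minimum total cost 379.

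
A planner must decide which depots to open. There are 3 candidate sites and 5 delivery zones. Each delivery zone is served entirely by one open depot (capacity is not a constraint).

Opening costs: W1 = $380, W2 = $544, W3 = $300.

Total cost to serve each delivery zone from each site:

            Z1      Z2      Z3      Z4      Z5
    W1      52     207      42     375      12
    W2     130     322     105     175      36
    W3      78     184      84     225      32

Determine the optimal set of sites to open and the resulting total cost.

Open W3 only; minimum total cost 903.

For any fixed open set, each delivery zone goes to its cheapest open site; total = fixed + service.
{W3}: Z1→W3 78, Z2→W3 184, Z3→W3 84, Z4→W3 225, Z5→W3 32. Service 603; fixed 300; total 903.
{W1}: Z1→W1 52, Z2→W1 207, Z3→W1 42, Z4→W1 375, Z5→W1 12. Service 688; fixed 380; total 1068.
{W1, W3}: Z1→W1 52, Z2→W3 184, Z3→W1 42, Z4→W3 225, Z5→W1 12. Service 515; fixed 680; total 1195.
{W1, W2, W3}: service 465 + fixed 1224 = 1689
No other subset beats 903.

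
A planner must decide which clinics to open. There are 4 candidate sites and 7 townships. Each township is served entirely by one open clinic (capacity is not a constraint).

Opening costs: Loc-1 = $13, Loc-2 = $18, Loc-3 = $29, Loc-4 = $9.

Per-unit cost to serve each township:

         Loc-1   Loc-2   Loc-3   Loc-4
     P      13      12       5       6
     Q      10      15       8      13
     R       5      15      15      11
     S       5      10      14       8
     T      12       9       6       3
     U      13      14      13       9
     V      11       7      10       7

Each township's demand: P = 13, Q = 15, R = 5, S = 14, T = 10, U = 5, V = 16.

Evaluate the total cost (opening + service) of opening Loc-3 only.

Each township is assigned to its cheapest site among the open ones.
{Loc-3}: P→Loc-3 5·13=65, Q→Loc-3 8·15=120, R→Loc-3 15·5=75, S→Loc-3 14·14=196, T→Loc-3 6·10=60, U→Loc-3 13·5=65, V→Loc-3 10·16=160. Service 741; fixed 29; total 770.

Total cost: 770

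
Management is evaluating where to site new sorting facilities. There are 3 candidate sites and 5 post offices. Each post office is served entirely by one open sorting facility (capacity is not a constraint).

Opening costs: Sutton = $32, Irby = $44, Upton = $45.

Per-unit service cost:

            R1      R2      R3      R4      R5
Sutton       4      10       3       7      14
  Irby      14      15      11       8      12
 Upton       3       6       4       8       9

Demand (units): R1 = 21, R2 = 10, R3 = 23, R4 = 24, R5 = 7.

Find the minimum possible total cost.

Minimum total cost: 500

For any fixed open set, each post office goes to its cheapest open site; total = fixed + service.
{Sutton, Upton}: R1→Upton 3·21=63, R2→Upton 6·10=60, R3→Sutton 3·23=69, R4→Sutton 7·24=168, R5→Upton 9·7=63. Service 423; fixed 77; total 500.
{Upton}: service 470 + fixed 45 = 515
{Sutton, Irby, Upton}: service 423 + fixed 121 = 544
{Sutton}: R1→Sutton 4·21=84, R2→Sutton 10·10=100, R3→Sutton 3·23=69, R4→Sutton 7·24=168, R5→Sutton 14·7=98. Service 519; fixed 32; total 551.
(All 7 nonempty subsets were checked; Sutton and Upton is lowest.)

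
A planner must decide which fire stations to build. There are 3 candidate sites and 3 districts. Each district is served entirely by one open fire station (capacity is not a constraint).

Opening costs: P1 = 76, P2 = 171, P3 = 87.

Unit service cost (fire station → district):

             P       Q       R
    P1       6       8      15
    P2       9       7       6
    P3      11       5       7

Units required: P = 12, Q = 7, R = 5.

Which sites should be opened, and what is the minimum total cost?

For any fixed open set, each district goes to its cheapest open site; total = fixed + service.
{P1}: P→P1 6·12=72, Q→P1 8·7=56, R→P1 15·5=75. Service 203; fixed 76; total 279.
{P3}: service 202 + fixed 87 = 289
{P1, P3}: service 142 + fixed 163 = 305
{P1, P2, P3}: P→P1 6·12=72, Q→P3 5·7=35, R→P2 6·5=30. Service 137; fixed 334; total 471.
No other subset beats 279.

Open P1 only; minimum total cost 279.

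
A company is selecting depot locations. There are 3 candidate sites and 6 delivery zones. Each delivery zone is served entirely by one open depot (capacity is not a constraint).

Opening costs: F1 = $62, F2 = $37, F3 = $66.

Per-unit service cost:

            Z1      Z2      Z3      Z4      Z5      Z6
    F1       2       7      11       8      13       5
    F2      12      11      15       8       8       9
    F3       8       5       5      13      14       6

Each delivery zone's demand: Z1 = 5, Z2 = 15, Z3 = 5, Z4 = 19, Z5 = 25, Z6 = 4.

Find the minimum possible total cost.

For any fixed open set, each delivery zone goes to its cheapest open site; total = fixed + service.
{F2, F3}: Z1→F3 8·5=40, Z2→F3 5·15=75, Z3→F3 5·5=25, Z4→F2 8·19=152, Z5→F2 8·25=200, Z6→F3 6·4=24. Service 516; fixed 103; total 619.
{F1, F2}: Z1→F1 2·5=10, Z2→F1 7·15=105, Z3→F1 11·5=55, Z4→F1 8·19=152, Z5→F2 8·25=200, Z6→F1 5·4=20. Service 542; fixed 99; total 641.
{F1, F2, F3}: Z1→F1 2·5=10, Z2→F3 5·15=75, Z3→F3 5·5=25, Z4→F1 8·19=152, Z5→F2 8·25=200, Z6→F1 5·4=20. Service 482; fixed 165; total 647.
{F2}: Z1→F2 12·5=60, Z2→F2 11·15=165, Z3→F2 15·5=75, Z4→F2 8·19=152, Z5→F2 8·25=200, Z6→F2 9·4=36. Service 688; fixed 37; total 725.
No other subset beats 619.

Minimum total cost: 619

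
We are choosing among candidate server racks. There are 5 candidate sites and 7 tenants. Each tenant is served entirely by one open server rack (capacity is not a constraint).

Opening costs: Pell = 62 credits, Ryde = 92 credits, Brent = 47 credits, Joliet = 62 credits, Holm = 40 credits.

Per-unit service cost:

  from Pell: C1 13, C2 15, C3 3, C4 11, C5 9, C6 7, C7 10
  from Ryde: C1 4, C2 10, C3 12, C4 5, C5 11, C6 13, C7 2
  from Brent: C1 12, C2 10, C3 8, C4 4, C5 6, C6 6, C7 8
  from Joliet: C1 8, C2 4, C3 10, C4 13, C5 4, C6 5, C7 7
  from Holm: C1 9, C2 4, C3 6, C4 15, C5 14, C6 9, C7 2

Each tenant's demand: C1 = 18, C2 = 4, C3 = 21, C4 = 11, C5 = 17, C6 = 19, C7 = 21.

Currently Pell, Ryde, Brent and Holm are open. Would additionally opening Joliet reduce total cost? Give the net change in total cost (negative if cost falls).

Current service cost with {Pell, Ryde, Brent, Holm}: 453.
Adding Joliet: each tenant re-picks its cheapest; new service cost 400, saving 53.
Extra fixed cost: 62. Net change = 62 − 53 = 9.
(Totals: 694 → 703.)

No — net change +9 (cost rises by 9).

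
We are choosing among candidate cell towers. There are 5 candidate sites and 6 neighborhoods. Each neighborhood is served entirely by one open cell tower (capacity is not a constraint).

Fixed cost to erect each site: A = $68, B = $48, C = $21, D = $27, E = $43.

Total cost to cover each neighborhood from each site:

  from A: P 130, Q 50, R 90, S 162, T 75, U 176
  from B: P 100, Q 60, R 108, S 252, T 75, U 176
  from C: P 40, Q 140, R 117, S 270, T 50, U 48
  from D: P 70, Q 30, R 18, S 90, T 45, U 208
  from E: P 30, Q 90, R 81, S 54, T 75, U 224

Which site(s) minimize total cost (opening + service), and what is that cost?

For any fixed open set, each neighborhood goes to its cheapest open site; total = fixed + service.
{C, D, E}: P→E 30, Q→D 30, R→D 18, S→E 54, T→D 45, U→C 48. Service 225; fixed 91; total 316.
{C, D}: P→C 40, Q→D 30, R→D 18, S→D 90, T→D 45, U→C 48. Service 271; fixed 48; total 319.
{B, C, D, E}: P→E 30, Q→D 30, R→D 18, S→E 54, T→D 45, U→C 48. Service 225; fixed 139; total 364.
{A, B, C, D, E}: service 225 + fixed 207 = 432
No other subset beats 316.

Open C, D and E; minimum total cost 316.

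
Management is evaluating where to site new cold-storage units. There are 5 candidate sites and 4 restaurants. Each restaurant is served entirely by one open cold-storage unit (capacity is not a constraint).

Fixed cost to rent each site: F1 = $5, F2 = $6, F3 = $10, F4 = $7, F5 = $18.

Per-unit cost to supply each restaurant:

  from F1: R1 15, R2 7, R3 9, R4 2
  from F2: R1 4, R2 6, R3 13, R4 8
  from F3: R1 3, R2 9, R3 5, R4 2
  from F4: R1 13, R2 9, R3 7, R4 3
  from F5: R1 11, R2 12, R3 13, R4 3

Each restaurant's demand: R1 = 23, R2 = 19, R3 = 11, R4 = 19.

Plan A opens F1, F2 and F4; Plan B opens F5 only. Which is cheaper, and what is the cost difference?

Plan A is cheaper by 360.

Plan A: {F1, F2, F4}: R1→F2 4·23=92, R2→F2 6·19=114, R3→F4 7·11=77, R4→F1 2·19=38. Service 321; fixed 18; total 339.
Plan B: {F5}: R1→F5 11·23=253, R2→F5 12·19=228, R3→F5 13·11=143, R4→F5 3·19=57. Service 681; fixed 18; total 699.
Difference: |339 − 699| = 360.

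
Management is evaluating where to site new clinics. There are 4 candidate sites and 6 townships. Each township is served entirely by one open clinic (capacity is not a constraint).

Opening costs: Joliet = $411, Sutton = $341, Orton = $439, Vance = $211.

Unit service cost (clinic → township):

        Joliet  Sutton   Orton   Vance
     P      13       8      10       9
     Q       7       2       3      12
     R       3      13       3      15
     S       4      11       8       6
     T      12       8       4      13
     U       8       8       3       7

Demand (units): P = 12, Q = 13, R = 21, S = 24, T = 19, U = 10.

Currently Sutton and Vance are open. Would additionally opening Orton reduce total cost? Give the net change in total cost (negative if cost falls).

No — net change +113 (cost rises by 113).

Current service cost with {Sutton, Vance}: 761.
Adding Orton: each township re-picks its cheapest; new service cost 435, saving 326.
Extra fixed cost: 439. Net change = 439 − 326 = 113.
(Totals: 1313 → 1426.)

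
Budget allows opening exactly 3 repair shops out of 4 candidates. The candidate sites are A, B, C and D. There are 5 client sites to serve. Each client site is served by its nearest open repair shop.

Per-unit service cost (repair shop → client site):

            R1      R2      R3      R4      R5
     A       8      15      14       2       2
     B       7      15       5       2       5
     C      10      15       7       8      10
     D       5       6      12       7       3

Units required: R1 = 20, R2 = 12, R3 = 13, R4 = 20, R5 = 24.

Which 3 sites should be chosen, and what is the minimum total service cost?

With exactly 3 open, each client site uses its cheapest among the chosen.
{A, B, D}: R1→D 5·20=100, R2→D 6·12=72, R3→B 5·13=65, R4→A 2·20=40, R5→A 2·24=48. Service cost 325.
{B, C, D}: service cost 349
{A, C, D}: service cost 351
Among all 4 size-3 choices, {A, B, D} is lowest.

Choose A, B and D; total service cost 325.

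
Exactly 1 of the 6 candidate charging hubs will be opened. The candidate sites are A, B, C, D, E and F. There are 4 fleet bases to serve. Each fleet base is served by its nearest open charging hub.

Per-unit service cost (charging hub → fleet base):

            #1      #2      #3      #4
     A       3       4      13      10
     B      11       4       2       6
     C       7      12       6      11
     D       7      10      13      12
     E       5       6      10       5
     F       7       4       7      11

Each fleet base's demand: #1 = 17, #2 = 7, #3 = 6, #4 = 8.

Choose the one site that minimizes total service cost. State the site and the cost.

With exactly 1 open, each fleet base uses its cheapest among the chosen.
{E}: #1→E 5·17=85, #2→E 6·7=42, #3→E 10·6=60, #4→E 5·8=40. Service cost 227.
{A}: service cost 237
{B}: service cost 275
Among all 6 size-1 choices, {E} is lowest.

Choose E only; total service cost 227.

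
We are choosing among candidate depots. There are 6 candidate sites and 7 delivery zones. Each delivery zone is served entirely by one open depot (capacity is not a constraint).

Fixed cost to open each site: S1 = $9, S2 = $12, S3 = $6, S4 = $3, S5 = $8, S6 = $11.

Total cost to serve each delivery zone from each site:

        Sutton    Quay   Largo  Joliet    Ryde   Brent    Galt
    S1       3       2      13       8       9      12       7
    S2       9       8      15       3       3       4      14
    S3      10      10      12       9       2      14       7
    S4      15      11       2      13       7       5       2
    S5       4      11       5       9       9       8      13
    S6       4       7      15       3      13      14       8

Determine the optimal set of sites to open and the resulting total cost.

Open S1 and S4; minimum total cost 41.

For any fixed open set, each delivery zone goes to its cheapest open site; total = fixed + service.
{S1, S4}: Sutton→S1 3, Quay→S1 2, Largo→S4 2, Joliet→S1 8, Ryde→S4 7, Brent→S4 5, Galt→S4 2. Service 29; fixed 12; total 41.
{S1, S3, S4}: service 24 + fixed 18 = 42
{S1, S2, S4}: service 19 + fixed 24 = 43
{S1, S2, S3, S4, S5, S6}: service 18 + fixed 49 = 67
No other subset beats 41.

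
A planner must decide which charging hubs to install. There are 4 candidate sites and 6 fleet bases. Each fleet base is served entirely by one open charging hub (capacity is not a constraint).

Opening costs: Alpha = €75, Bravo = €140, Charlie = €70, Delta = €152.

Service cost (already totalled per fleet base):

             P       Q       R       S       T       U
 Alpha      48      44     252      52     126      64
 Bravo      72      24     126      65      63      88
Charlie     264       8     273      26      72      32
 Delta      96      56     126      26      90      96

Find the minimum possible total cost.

Minimum total cost: 537

For any fixed open set, each fleet base goes to its cheapest open site; total = fixed + service.
{Bravo, Charlie}: P→Bravo 72, Q→Charlie 8, R→Bravo 126, S→Charlie 26, T→Bravo 63, U→Charlie 32. Service 327; fixed 210; total 537.
{Bravo}: P→Bravo 72, Q→Bravo 24, R→Bravo 126, S→Bravo 65, T→Bravo 63, U→Bravo 88. Service 438; fixed 140; total 578.
{Charlie, Delta}: service 360 + fixed 222 = 582
{Alpha, Bravo, Charlie, Delta}: P→Alpha 48, Q→Charlie 8, R→Bravo 126, S→Charlie 26, T→Bravo 63, U→Charlie 32. Service 303; fixed 437; total 740.
No other subset beats 537.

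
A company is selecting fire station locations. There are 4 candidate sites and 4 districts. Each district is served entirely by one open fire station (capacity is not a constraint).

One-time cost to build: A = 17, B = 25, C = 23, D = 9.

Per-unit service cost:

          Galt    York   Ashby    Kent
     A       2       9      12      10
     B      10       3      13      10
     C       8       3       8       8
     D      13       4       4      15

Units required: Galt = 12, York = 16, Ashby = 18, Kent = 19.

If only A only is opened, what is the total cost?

Total cost: 591

Each district is assigned to its cheapest site among the open ones.
{A}: Galt→A 2·12=24, York→A 9·16=144, Ashby→A 12·18=216, Kent→A 10·19=190. Service 574; fixed 17; total 591.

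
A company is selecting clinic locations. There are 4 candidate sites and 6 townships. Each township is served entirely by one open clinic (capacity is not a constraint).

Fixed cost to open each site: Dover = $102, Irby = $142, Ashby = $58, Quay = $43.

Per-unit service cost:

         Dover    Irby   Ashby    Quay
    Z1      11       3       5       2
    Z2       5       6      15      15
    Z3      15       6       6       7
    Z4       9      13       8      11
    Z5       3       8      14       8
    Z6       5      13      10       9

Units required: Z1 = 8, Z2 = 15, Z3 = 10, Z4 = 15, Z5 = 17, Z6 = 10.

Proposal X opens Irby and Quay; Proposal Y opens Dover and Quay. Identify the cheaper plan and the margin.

Proposal X: {Irby, Quay}: Z1→Quay 2·8=16, Z2→Irby 6·15=90, Z3→Irby 6·10=60, Z4→Quay 11·15=165, Z5→Irby 8·17=136, Z6→Quay 9·10=90. Service 557; fixed 185; total 742.
Proposal Y: {Dover, Quay}: Z1→Quay 2·8=16, Z2→Dover 5·15=75, Z3→Quay 7·10=70, Z4→Dover 9·15=135, Z5→Dover 3·17=51, Z6→Dover 5·10=50. Service 397; fixed 145; total 542.
Difference: |742 − 542| = 200.

Proposal Y is cheaper by 200.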